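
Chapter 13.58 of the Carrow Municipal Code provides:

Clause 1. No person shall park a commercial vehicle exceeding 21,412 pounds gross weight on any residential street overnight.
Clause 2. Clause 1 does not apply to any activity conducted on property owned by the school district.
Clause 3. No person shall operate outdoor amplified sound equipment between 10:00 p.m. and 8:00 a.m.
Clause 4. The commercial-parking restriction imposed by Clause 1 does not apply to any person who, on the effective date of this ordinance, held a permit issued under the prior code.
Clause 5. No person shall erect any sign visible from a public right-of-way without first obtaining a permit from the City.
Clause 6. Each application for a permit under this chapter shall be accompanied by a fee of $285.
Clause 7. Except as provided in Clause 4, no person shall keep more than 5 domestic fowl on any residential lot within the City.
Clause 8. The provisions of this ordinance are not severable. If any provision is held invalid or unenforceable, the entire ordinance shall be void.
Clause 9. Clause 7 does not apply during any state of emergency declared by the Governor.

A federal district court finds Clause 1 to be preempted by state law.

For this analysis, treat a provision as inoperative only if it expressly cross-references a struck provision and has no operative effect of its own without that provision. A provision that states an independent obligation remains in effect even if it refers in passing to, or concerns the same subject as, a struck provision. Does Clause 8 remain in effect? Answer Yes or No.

No

Clause 1 is struck. Clause 2 merely fixes the public-property exemption from Clause 1; with Clause 1 gone it has nothing to operate on and falls away. Clause 4 operates only by reference to Clause 1, so it falls with Clause 1. Clause 8 provides that the ordinance is not severable, so the invalidity of any one provision voids the entire ordinance. No provision of the ordinance survives. Clause 8 is among the inoperative provisions, so the answer is no.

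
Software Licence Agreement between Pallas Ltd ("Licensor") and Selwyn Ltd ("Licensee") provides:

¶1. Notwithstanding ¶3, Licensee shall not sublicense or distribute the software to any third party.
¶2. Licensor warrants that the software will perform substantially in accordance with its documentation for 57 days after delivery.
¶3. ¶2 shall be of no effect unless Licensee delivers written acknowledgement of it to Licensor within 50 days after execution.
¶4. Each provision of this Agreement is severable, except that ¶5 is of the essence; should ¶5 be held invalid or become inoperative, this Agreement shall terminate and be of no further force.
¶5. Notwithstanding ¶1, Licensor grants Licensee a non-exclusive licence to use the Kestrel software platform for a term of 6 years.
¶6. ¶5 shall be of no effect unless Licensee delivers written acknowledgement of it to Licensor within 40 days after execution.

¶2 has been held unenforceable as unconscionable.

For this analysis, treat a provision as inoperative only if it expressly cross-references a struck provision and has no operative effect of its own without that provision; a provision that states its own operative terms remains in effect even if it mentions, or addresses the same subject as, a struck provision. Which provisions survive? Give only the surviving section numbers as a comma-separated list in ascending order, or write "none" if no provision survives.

1, 4, 5, 6

¶2 is struck. ¶3 merely fixes the acknowledgement condition for ¶2; with ¶2 gone it has nothing to operate on and falls away. Although ¶1 refers to ¶3, its operative terms do not depend on ¶3, so it remains in effect. ¶4 makes ¶5 an essential term, but ¶5 is unaffected, so the severability proviso in ¶4 preserves the remaining provisions. The provisions still in force are ¶1, ¶4, ¶5, and ¶6.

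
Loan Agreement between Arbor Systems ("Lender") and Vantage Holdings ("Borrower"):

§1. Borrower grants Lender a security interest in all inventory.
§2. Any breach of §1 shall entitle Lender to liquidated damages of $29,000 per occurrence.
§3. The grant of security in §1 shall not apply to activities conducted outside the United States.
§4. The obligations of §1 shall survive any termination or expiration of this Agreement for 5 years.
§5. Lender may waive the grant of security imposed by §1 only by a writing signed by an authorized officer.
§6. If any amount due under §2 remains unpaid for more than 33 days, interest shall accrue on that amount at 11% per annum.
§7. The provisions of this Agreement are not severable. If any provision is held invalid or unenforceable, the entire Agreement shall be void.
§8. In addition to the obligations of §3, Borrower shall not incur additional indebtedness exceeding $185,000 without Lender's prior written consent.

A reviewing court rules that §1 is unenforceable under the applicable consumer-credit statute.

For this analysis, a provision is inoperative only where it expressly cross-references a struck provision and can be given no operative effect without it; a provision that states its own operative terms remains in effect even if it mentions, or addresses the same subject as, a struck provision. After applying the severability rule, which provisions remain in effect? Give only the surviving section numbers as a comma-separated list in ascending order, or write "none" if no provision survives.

§1 is struck. §2 has no operative effect of its own apart from §1 and is therefore inoperative. The whole of §3 is the carve-out from the grant of security, defined by reference to §1, so §3 cannot stand once §1 is removed. §4 merely fixes the survival period for §1; with §1 gone it has nothing to operate on and falls away. §5 operates only by reference to §1, so it falls with §1. §6 operates only by reference to §2, so it falls with §2. §7 provides that the Agreement is not severable, so the invalidity of any one provision voids the entire Agreement. No provision of the Agreement survives.

none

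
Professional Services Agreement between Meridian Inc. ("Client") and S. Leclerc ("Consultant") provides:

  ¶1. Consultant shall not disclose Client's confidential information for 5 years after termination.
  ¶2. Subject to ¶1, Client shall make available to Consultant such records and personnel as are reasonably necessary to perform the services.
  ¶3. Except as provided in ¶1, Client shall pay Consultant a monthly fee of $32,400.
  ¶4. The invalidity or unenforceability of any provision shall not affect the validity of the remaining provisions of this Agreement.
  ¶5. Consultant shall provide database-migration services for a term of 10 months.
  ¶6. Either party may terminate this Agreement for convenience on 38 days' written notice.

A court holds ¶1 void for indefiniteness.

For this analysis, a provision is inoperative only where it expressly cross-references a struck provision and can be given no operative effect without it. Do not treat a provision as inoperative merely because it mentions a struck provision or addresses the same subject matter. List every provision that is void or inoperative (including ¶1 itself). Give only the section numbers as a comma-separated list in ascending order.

1

¶1 is struck. ¶3 mentions ¶1 but its own obligation stands independently of ¶1, so ¶3 is not affected. ¶2 mentions ¶1 but its own obligation stands independently of ¶1, so ¶2 is not affected. No other provision's operative terms depend on ¶1. ¶4 is a severability clause and preserves every provision that can still be given independent effect. ¶2, ¶3, ¶4, ¶5, and ¶6 remain in effect.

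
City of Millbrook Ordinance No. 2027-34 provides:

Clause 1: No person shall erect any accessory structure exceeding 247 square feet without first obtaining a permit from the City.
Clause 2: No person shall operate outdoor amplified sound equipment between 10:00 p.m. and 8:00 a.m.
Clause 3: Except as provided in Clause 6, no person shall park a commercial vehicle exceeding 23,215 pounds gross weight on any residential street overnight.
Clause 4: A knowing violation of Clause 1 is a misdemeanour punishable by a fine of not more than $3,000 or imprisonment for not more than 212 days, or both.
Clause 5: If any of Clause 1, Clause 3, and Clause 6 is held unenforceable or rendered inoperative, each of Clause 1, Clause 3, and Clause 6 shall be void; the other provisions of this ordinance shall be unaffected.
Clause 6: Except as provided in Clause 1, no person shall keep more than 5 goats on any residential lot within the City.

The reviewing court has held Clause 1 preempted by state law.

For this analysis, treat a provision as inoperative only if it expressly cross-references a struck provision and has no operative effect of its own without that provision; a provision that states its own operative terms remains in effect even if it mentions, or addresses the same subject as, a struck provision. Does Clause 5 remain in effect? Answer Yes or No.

Clause 1 is struck. Clause 4 has no operative effect of its own apart from Clause 1 and is therefore inoperative. Clause 5 declares Clause 1, Clause 3, and Clause 6 mutually dependent; since one of them has fallen, all of them are of no effect. That brings down Clause 3 and Clause 6 as well. The remainder continues in force under Clause 5. The provisions still in force are Clause 2 and Clause 5. Clause 5 is among the surviving provisions, so the answer is yes.

Yes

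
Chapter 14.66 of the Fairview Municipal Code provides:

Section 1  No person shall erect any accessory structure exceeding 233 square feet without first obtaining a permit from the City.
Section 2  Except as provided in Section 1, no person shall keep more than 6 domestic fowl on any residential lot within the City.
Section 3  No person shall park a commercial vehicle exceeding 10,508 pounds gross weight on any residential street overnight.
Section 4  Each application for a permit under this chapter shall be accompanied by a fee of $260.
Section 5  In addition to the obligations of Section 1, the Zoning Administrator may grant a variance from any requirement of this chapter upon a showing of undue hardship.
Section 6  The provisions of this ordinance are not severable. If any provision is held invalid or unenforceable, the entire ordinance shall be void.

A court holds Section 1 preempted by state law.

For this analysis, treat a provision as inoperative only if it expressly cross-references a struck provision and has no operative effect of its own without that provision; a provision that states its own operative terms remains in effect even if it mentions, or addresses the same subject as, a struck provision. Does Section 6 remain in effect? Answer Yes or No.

Section 1 is struck. Nothing else in the ordinance is defined by reference to Section 1. Section 6 provides that the ordinance is not severable, so the invalidity of any one provision voids the entire ordinance. No provision of the ordinance survives. Section 6 is among the inoperative provisions, so the answer is no.

No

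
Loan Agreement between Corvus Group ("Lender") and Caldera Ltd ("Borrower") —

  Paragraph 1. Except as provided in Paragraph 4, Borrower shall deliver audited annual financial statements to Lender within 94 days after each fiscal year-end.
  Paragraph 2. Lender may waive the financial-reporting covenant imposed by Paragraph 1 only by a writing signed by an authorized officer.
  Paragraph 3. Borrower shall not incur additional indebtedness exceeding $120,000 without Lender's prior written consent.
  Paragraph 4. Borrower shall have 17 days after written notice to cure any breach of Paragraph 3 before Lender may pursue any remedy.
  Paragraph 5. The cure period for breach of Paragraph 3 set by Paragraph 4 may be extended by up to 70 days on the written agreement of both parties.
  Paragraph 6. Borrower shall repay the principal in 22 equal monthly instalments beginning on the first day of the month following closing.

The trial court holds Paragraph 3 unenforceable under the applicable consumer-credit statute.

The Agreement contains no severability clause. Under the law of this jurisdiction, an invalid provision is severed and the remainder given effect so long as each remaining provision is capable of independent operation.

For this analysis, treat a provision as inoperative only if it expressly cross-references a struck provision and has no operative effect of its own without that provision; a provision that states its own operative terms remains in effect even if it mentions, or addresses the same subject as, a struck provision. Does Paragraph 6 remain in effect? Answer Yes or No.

Yes

Paragraph 3 is struck. Paragraph 4 merely fixes the cure period for breach of Paragraph 3; with Paragraph 3 gone it has nothing to operate on and falls away. Paragraph 5 does nothing except set the extension of the cure period for breach of Paragraph 3 by reference to Paragraph 4; with Paragraph 4 gone it has no independent effect and is inoperative. Although Paragraph 1 refers to Paragraph 4, its operative terms do not depend on Paragraph 4, so it remains in effect. Under the stated default rule, only provisions that cannot operate independently fall away; the rest are enforced. That leaves Paragraph 1, Paragraph 2, and Paragraph 6 in effect. Paragraph 6 is among the surviving provisions, so the answer is yes.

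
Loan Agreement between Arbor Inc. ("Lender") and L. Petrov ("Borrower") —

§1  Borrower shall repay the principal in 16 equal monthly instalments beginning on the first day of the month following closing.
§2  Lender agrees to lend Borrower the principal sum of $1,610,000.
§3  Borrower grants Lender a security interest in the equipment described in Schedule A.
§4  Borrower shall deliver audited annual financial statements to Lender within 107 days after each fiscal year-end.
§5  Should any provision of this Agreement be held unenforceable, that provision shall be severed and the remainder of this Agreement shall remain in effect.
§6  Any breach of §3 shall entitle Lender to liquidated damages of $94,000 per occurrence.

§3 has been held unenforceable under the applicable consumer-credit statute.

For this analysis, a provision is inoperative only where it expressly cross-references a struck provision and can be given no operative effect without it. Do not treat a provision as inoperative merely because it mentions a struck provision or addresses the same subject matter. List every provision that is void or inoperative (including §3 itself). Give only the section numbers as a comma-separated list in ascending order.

3, 6

§3 is struck. §6 operates only by reference to §3, so it falls with §3. §5 is a severability clause and preserves every provision that can still be given independent effect. §1, §2, §4, and §5 remain in effect.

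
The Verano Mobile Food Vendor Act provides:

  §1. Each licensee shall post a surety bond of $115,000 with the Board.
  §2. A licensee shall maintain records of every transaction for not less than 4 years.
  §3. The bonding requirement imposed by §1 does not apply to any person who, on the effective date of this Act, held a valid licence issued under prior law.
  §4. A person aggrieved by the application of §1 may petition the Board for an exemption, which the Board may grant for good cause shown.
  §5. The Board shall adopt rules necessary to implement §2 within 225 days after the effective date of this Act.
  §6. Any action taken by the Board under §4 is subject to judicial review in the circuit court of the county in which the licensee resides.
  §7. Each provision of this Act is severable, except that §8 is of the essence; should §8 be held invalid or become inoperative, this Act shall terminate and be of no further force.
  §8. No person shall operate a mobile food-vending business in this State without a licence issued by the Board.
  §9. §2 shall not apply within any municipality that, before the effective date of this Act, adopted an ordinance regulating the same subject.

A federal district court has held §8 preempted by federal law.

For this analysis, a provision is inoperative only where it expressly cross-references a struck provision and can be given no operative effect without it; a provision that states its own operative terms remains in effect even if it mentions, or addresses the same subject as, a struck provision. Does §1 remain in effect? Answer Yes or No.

§8 is struck. Nothing else in the Act is defined by reference to §8. §7 makes §8 an essential term, and §8 is the provision held invalid; under §7, the entire Act is therefore void. No provision of the Act survives. §1 is among the inoperative provisions, so the answer is no.

No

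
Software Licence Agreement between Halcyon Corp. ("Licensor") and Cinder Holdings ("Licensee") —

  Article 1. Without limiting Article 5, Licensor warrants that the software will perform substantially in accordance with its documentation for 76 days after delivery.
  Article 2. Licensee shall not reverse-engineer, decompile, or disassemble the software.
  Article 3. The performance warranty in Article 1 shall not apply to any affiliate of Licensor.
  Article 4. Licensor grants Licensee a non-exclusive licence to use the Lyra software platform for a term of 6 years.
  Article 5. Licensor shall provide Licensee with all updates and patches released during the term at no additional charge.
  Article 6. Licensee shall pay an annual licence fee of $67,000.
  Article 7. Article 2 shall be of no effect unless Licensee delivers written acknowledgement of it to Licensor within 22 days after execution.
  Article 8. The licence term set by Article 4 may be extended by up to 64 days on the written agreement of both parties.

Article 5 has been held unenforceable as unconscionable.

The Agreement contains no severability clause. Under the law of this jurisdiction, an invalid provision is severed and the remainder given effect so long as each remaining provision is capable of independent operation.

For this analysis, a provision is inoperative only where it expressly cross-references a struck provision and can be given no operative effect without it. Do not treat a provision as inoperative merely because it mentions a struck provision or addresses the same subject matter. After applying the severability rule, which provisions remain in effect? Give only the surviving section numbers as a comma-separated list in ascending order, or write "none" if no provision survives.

1, 2, 3, 4, 6, 7, 8

Article 5 is struck. Although Article 1 refers to Article 5, its operative terms do not depend on Article 5, so it remains in effect. No other provision's operative terms depend on Article 5. Under the stated default rule, only provisions that cannot operate independently fall away; the rest are enforced. Article 1, Article 2, Article 3, Article 4, Article 6, Article 7, and Article 8 remain in effect.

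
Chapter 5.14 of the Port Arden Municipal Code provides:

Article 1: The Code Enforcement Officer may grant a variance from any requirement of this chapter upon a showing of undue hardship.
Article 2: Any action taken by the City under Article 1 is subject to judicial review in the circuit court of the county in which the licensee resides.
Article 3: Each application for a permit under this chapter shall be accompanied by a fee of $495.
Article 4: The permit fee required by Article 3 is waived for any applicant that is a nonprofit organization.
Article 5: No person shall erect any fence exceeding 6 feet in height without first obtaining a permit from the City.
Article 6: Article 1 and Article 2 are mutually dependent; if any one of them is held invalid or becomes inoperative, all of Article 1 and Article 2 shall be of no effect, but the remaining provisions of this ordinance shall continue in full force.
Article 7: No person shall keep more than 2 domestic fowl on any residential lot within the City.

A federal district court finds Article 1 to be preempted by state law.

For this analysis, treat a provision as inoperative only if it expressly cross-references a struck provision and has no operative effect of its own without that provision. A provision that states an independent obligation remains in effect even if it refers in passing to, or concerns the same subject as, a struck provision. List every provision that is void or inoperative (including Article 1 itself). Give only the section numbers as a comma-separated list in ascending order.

1, 2

Article 1 is struck. Article 2 has no operative effect of its own apart from Article 1 and is therefore inoperative. Article 6 declares Article 1 and Article 2 mutually dependent; since one of them has fallen, all of them are of no effect. The remainder continues in force under Article 6. The provisions still in force are Article 3, Article 4, Article 5, Article 6, and Article 7.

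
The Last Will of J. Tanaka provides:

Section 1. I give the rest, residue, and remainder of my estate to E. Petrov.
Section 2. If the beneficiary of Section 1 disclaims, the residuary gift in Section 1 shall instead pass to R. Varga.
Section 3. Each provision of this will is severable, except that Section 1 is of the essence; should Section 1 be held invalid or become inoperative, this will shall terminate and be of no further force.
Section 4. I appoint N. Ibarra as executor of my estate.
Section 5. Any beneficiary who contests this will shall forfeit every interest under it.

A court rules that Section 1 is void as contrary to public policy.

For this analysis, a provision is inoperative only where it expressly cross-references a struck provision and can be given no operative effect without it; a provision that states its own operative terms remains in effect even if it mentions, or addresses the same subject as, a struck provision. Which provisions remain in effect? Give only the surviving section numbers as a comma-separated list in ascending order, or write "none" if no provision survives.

Section 1 is struck. Section 2 merely fixes the alternative disposition for Section 1; with Section 1 gone it has nothing to operate on and falls away. Section 3 makes Section 1 an essential term, and Section 1 is the provision held invalid; under Section 3, the entire will is therefore void. No provision of the will survives.

none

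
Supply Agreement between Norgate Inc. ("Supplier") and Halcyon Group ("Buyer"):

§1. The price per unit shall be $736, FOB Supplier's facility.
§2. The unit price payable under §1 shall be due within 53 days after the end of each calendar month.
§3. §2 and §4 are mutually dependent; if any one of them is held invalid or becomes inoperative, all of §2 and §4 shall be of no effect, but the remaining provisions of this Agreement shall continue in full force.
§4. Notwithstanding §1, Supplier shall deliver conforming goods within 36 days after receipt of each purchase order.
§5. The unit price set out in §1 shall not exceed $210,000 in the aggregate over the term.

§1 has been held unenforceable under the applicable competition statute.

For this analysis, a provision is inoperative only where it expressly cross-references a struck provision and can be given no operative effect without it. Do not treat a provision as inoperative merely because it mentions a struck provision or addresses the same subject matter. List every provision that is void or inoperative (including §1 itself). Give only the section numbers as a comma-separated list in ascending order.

§1 is struck. §2 does nothing except set the payment deadline for the unit price by reference to §1; with §1 gone it has no independent effect and is inoperative. §5 does nothing except set the aggregate cap on the unit price by reference to §1; with §1 gone it has no independent effect and is inoperative. §3 declares §2 and §4 mutually dependent; since one of them has fallen, all of them are of no effect. That brings down §4 as well. The remainder continues in force under §3. Only §3 remains in effect.

1, 2, 4, 5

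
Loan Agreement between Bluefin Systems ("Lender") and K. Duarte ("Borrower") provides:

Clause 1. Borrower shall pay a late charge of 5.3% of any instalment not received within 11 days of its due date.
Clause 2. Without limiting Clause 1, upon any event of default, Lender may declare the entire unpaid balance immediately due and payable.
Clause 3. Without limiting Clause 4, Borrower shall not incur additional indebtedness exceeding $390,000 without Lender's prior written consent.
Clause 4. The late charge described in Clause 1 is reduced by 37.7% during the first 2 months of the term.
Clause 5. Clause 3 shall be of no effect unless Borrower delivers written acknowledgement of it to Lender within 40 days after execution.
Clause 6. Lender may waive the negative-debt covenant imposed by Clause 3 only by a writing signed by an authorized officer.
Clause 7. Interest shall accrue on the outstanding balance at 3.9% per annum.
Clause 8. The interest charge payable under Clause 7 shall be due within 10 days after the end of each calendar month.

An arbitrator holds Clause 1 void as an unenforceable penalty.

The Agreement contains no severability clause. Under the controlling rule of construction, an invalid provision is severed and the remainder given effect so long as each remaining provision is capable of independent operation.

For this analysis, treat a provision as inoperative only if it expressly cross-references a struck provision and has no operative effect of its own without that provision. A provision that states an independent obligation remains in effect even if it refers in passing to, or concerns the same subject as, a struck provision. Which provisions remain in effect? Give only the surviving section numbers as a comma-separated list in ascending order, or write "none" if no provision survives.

Clause 1 is struck. Clause 4 does nothing except set the introductory reduction to the late charge by reference to Clause 1; with Clause 1 gone it has no independent effect and is inoperative. Although Clause 2 refers to Clause 1, its operative terms do not depend on Clause 1, so it remains in effect. Clause 3 mentions Clause 4 but its own obligation stands independently of Clause 4, so Clause 3 is not affected. With no severability clause, the stated default rule severs what cannot stand and enforces each remaining provision that can operate on its own. That leaves Clause 2, Clause 3, Clause 5, Clause 6, Clause 7, and Clause 8 in effect.

2, 3, 5, 6, 7, 8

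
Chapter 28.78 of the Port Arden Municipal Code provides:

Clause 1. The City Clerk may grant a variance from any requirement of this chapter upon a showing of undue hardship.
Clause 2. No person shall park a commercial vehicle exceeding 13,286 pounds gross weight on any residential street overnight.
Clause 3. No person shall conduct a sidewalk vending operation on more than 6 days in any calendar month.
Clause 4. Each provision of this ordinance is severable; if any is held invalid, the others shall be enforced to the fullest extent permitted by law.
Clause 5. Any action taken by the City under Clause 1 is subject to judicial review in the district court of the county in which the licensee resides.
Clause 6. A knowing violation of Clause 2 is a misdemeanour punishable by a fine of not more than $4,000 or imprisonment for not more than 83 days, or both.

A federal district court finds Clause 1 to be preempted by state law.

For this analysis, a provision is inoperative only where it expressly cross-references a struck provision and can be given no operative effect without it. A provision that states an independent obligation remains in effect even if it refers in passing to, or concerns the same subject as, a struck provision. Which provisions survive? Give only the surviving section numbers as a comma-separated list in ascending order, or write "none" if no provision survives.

2, 3, 4, 6

Clause 1 is struck. Clause 5 operates only by reference to Clause 1, so it falls with Clause 1. Clause 4 is a severability clause and preserves every provision that can still be given independent effect. Clause 2, Clause 3, Clause 4, and Clause 6 remain in effect.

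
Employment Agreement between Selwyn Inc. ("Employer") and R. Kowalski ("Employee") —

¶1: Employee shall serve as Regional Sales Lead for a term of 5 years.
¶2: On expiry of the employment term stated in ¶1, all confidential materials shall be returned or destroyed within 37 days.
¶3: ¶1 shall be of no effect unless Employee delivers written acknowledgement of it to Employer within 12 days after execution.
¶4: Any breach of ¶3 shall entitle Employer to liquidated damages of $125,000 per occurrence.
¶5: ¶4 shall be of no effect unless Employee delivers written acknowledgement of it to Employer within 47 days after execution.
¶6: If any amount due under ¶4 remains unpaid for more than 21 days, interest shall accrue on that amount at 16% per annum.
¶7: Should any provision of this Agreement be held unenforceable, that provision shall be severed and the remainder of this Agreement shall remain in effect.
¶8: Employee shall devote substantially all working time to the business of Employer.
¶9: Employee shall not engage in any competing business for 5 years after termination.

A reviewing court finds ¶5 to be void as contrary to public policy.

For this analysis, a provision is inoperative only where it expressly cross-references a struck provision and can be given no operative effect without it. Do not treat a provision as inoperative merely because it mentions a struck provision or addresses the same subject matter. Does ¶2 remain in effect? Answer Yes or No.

Yes

¶5 is struck. Nothing else in the Agreement is defined by reference to ¶5. ¶7 is a severability clause and preserves every provision that can still be given independent effect. The provisions still in force are ¶1, ¶2, ¶3, ¶4, ¶6, ¶7, ¶8, and ¶9. ¶2 is among the surviving provisions, so the answer is yes.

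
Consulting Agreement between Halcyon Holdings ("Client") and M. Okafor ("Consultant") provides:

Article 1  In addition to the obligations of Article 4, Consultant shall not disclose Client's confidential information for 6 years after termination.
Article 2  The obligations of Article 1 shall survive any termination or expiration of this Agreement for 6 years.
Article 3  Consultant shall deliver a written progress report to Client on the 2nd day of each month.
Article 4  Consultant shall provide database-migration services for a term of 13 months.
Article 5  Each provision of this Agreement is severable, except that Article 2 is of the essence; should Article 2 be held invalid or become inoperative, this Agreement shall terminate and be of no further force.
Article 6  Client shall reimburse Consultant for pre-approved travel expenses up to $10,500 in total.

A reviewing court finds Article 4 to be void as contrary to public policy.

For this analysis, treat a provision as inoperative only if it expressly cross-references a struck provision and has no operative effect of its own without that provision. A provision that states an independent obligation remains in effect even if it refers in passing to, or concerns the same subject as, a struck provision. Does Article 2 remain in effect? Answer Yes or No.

Article 4 is struck. Article 1 mentions Article 4 but its own obligation stands independently of Article 4, so Article 1 is not affected. No other provision's operative terms depend on Article 4. Article 5 makes Article 2 an essential term, but Article 2 is unaffected, so the severability proviso in Article 5 preserves the remaining provisions. That leaves Article 1, Article 2, Article 3, Article 5, and Article 6 in effect. Article 2 is among the surviving provisions, so the answer is yes.

Yes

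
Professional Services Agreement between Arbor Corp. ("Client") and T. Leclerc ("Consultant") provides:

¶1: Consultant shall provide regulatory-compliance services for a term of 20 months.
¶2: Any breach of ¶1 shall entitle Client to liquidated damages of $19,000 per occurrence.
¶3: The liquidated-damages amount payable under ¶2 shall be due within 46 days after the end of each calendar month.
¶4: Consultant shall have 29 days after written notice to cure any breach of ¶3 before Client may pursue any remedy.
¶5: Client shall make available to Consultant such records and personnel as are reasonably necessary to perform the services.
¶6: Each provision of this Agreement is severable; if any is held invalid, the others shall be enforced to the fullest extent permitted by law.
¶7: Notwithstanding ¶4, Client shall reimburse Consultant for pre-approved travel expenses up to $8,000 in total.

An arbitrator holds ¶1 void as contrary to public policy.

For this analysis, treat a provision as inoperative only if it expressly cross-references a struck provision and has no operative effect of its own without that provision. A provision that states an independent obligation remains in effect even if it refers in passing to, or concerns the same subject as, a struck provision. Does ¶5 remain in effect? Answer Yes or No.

¶1 is struck. ¶2 operates only by reference to ¶1, so it falls with ¶1. The whole of ¶3 is the payment deadline for the liquidated-damages amount, defined by reference to ¶2, so ¶3 cannot stand once ¶2 is removed. ¶4 merely fixes the cure period for breach of ¶3; with ¶3 gone it has nothing to operate on and falls away. Although ¶7 refers to ¶4, its operative terms do not depend on ¶4, so it remains in effect. Under the severability clause in ¶6, the remaining provisions continue in force. ¶5, ¶6, and ¶7 remain in effect. ¶5 is among the surviving provisions, so the answer is yes.

Yes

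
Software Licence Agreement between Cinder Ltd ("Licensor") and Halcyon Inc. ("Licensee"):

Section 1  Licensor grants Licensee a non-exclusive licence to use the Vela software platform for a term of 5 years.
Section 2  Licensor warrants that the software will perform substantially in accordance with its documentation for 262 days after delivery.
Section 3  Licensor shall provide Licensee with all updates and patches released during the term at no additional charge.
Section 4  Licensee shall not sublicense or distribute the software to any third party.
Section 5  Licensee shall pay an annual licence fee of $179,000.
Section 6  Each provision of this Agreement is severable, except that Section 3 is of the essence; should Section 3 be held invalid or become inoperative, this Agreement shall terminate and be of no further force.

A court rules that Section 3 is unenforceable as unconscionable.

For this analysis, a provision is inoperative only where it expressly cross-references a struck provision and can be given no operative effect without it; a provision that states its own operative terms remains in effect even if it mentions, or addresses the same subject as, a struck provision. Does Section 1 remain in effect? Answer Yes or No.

Section 3 is struck. No other provision's operative terms depend on Section 3. Section 6 makes Section 3 an essential term, and Section 3 is the provision held invalid; under Section 6, the entire Agreement is therefore void. No provision of the Agreement survives. Section 1 is among the inoperative provisions, so the answer is no.

No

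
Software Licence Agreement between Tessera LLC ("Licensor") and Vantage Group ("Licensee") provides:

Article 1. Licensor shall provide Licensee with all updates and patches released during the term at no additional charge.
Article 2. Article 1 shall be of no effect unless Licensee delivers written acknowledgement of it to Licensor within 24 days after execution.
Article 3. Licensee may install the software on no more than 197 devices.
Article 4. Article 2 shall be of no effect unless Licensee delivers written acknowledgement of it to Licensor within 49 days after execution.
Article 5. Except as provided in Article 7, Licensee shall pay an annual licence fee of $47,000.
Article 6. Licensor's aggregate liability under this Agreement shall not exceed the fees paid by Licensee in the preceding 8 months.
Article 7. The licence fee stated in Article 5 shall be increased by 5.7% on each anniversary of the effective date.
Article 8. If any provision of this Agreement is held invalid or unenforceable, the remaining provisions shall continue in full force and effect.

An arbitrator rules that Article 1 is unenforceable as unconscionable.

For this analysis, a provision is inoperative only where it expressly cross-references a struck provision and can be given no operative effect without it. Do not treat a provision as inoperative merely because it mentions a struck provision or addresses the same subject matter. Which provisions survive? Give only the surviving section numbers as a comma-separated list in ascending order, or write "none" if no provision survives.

3, 5, 6, 7, 8

Article 1 is struck. The only function of Article 2 is the acknowledgement condition for Article 1, so it cannot stand once Article 1 is removed. Article 4 merely fixes the acknowledgement condition for Article 2; with Article 2 gone it has nothing to operate on and falls away. Under the severability clause in Article 8, the remaining provisions continue in force. The provisions still in force are Article 3, Article 5, Article 6, Article 7, and Article 8.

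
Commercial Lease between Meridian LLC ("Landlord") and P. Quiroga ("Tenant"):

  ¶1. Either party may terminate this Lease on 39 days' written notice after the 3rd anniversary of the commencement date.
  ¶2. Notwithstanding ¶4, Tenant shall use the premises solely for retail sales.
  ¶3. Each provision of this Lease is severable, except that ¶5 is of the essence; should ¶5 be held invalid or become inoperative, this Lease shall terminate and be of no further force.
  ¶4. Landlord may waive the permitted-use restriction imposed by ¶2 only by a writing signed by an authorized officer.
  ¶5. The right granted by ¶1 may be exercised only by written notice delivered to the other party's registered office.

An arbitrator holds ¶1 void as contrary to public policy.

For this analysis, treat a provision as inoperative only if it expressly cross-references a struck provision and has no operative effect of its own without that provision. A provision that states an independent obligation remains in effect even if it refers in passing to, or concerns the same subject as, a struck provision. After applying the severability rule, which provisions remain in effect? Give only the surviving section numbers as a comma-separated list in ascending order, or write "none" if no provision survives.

¶1 is struck. ¶5 operates only by reference to ¶1, so it falls with ¶1. ¶3 makes ¶5 an essential term, and ¶5 has been rendered inoperative by the cascade; under ¶3, the entire Lease is therefore void. No provision of the Lease survives.

none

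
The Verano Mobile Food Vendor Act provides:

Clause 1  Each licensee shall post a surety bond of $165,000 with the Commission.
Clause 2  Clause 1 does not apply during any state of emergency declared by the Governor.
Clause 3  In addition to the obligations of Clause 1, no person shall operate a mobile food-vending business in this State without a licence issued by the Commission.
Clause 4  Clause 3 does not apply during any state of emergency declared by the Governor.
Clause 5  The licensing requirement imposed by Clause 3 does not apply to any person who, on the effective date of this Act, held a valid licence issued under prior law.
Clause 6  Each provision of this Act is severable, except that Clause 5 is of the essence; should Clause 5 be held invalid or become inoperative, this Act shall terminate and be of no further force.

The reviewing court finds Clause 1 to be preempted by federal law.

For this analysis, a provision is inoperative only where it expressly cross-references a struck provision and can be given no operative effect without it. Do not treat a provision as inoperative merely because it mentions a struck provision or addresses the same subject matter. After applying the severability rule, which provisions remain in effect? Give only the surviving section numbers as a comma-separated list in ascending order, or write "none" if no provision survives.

Clause 1 is struck. The only function of Clause 2 is the emergency suspension of Clause 1, so it cannot stand once Clause 1 is removed. Although Clause 3 refers to Clause 1, its operative terms do not depend on Clause 1, so it remains in effect. Clause 6 makes Clause 5 an essential term, but Clause 5 is unaffected, so the severability proviso in Clause 6 preserves the remaining provisions. Clause 3, Clause 4, Clause 5, and Clause 6 remain in effect.

3, 4, 5, 6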